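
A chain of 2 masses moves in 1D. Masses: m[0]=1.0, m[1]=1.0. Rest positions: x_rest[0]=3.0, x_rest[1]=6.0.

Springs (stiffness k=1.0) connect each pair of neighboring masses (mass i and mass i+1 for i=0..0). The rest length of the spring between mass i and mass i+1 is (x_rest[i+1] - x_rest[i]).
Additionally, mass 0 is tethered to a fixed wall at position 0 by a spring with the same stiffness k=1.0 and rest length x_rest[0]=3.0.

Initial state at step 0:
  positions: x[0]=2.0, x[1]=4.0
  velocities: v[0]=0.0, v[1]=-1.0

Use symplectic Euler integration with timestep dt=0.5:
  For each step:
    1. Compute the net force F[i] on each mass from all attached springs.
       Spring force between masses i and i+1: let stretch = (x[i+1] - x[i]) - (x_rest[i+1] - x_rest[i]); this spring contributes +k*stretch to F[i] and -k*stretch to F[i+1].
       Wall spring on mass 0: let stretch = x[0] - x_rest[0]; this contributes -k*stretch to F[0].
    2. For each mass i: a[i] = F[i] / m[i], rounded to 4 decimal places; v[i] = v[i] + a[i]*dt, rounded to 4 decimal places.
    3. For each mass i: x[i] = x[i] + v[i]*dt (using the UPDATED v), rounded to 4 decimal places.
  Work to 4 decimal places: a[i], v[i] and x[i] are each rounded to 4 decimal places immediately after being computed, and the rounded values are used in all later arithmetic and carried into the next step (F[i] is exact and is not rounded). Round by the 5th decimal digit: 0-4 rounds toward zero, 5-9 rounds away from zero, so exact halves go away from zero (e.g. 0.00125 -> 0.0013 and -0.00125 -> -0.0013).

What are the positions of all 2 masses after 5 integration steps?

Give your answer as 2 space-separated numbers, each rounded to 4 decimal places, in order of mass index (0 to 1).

Step 0: x=[2.0000 4.0000] v=[0.0000 -1.0000]
Step 1: x=[2.0000 3.7500] v=[0.0000 -0.5000]
Step 2: x=[1.9375 3.8125] v=[-0.1250 0.1250]
Step 3: x=[1.8594 4.1563] v=[-0.1563 0.6875]
Step 4: x=[1.8907 4.6759] v=[0.0625 1.0391]
Step 5: x=[2.1456 5.2492] v=[0.5098 1.1465]

Answer: 2.1456 5.2492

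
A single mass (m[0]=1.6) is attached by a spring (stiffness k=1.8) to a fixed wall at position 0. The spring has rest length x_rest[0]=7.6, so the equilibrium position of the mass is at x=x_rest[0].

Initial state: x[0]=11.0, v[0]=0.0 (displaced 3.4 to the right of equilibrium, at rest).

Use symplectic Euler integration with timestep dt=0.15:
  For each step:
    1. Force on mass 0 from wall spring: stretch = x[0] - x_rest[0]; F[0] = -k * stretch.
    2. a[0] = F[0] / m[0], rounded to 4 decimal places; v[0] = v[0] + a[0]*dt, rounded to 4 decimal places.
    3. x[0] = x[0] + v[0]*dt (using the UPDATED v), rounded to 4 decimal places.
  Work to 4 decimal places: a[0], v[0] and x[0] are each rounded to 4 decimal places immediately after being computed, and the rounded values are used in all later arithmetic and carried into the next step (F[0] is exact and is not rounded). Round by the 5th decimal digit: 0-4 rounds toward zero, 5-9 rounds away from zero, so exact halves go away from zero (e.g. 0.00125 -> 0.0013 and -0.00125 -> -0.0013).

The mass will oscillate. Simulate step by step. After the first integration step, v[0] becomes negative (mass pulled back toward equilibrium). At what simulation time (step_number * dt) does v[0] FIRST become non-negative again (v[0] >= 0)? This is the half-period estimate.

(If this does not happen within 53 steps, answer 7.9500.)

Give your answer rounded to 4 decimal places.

Answer: 3.0000

Derivation:
Step 0: x=[11.0000] v=[0.0000]
Step 1: x=[10.9139] v=[-0.5738]
Step 2: x=[10.7440] v=[-1.1330]
Step 3: x=[10.4945] v=[-1.6636]
Step 4: x=[10.1717] v=[-2.1520]
Step 5: x=[9.7838] v=[-2.5860]
Step 6: x=[9.3406] v=[-2.9545]
Step 7: x=[8.8534] v=[-3.2482]
Step 8: x=[8.3344] v=[-3.4597]
Step 9: x=[7.7969] v=[-3.5836]
Step 10: x=[7.2544] v=[-3.6168]
Step 11: x=[6.7206] v=[-3.5585]
Step 12: x=[6.2091] v=[-3.4101]
Step 13: x=[5.7328] v=[-3.1754]
Step 14: x=[5.3038] v=[-2.8603]
Step 15: x=[4.9329] v=[-2.4728]
Step 16: x=[4.6295] v=[-2.0227]
Step 17: x=[4.4013] v=[-1.5214]
Step 18: x=[4.2541] v=[-0.9816]
Step 19: x=[4.1916] v=[-0.4170]
Step 20: x=[4.2153] v=[0.1582]
First v>=0 after going negative at step 20, time=3.0000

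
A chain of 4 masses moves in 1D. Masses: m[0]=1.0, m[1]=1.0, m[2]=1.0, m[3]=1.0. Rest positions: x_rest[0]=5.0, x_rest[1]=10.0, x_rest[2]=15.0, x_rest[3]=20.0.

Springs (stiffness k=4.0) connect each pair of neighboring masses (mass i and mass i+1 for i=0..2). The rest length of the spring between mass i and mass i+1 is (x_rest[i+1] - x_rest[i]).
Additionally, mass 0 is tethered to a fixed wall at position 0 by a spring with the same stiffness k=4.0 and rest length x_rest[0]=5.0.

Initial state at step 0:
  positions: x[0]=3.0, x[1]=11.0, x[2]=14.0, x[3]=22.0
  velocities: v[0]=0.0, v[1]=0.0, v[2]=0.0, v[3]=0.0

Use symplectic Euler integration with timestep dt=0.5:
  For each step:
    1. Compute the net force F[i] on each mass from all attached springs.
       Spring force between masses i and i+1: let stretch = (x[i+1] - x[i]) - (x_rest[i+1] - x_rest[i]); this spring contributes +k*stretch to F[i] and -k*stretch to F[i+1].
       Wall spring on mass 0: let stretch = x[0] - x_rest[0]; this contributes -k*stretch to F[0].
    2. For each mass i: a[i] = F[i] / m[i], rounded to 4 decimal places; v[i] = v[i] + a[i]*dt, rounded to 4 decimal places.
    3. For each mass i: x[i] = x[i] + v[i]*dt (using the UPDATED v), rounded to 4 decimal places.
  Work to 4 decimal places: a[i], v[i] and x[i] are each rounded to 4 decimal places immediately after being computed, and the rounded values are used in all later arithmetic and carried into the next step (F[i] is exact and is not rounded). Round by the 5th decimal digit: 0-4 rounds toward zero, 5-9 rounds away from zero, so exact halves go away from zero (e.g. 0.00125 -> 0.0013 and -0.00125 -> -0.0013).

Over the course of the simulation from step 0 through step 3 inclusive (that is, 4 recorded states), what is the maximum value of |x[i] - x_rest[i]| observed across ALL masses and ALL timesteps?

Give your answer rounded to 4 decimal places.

Step 0: x=[3.0000 11.0000 14.0000 22.0000] v=[0.0000 0.0000 0.0000 0.0000]
Step 1: x=[8.0000 6.0000 19.0000 19.0000] v=[10.0000 -10.0000 10.0000 -6.0000]
Step 2: x=[3.0000 16.0000 11.0000 21.0000] v=[-10.0000 20.0000 -16.0000 4.0000]
Step 3: x=[8.0000 8.0000 18.0000 18.0000] v=[10.0000 -16.0000 14.0000 -6.0000]
Max displacement = 6.0000

Answer: 6.0000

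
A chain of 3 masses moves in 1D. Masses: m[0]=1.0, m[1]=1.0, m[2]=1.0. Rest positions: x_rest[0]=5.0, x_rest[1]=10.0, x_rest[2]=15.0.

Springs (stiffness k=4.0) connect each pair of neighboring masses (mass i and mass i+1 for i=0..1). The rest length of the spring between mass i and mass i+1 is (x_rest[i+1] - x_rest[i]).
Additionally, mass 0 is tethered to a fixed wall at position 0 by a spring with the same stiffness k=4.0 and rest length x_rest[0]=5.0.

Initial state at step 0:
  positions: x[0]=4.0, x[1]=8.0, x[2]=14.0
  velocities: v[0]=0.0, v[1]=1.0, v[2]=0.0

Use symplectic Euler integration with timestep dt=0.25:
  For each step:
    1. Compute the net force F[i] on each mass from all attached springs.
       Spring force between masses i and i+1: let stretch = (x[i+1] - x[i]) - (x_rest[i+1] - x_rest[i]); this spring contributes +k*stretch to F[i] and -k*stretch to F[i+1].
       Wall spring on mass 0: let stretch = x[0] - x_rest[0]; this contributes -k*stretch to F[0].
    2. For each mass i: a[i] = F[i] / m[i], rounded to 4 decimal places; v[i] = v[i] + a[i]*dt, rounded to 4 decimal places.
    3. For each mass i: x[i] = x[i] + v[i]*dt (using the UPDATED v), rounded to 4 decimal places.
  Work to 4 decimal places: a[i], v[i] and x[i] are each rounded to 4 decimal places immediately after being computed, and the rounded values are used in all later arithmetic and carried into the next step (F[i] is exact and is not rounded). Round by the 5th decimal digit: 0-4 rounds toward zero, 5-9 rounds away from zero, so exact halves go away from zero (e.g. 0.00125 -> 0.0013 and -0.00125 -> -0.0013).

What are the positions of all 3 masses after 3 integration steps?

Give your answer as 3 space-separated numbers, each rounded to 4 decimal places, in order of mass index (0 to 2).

Step 0: x=[4.0000 8.0000 14.0000] v=[0.0000 1.0000 0.0000]
Step 1: x=[4.0000 8.7500 13.7500] v=[0.0000 3.0000 -1.0000]
Step 2: x=[4.1875 9.5625 13.5000] v=[0.7500 3.2500 -1.0000]
Step 3: x=[4.6719 10.0156 13.5156] v=[1.9375 1.8125 0.0625]

Answer: 4.6719 10.0156 13.5156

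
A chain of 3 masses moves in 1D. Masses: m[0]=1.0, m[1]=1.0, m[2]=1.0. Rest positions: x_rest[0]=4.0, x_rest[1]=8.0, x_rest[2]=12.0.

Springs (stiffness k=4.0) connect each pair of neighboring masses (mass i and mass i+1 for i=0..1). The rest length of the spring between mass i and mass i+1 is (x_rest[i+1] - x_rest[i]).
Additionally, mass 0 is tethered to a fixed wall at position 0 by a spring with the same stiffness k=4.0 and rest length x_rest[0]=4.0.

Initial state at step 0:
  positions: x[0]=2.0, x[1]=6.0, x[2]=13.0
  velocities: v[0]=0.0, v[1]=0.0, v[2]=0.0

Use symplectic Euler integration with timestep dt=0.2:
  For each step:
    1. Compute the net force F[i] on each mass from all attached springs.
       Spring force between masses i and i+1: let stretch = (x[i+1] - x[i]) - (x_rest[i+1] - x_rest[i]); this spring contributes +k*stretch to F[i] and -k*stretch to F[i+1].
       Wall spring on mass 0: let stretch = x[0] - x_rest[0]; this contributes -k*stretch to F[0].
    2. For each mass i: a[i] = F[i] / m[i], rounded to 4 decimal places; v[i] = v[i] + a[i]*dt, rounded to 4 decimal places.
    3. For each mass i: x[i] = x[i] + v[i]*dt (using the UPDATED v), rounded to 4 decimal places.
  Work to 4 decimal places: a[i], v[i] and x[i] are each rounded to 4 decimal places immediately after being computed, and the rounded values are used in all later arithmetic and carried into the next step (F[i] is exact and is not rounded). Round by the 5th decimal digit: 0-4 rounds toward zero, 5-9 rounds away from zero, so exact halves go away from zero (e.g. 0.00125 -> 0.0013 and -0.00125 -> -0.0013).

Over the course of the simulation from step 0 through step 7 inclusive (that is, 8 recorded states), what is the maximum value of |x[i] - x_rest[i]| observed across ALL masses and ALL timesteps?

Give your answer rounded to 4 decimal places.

Step 0: x=[2.0000 6.0000 13.0000] v=[0.0000 0.0000 0.0000]
Step 1: x=[2.3200 6.4800 12.5200] v=[1.6000 2.4000 -2.4000]
Step 2: x=[2.9344 7.2608 11.7136] v=[3.0720 3.9040 -4.0320]
Step 3: x=[3.7715 8.0618 10.8348] v=[4.1856 4.0051 -4.3942]
Step 4: x=[4.6916 8.6201 10.1523] v=[4.6006 2.7913 -3.4126]
Step 5: x=[5.4896 8.7950 9.8646] v=[3.9901 0.8743 -1.4384]
Step 6: x=[5.9381 8.6121 10.0458] v=[2.2427 -0.9143 0.9059]
Step 7: x=[5.8644 8.2308 10.6376] v=[-0.3686 -1.9065 2.9589]
Max displacement = 2.1354

Answer: 2.1354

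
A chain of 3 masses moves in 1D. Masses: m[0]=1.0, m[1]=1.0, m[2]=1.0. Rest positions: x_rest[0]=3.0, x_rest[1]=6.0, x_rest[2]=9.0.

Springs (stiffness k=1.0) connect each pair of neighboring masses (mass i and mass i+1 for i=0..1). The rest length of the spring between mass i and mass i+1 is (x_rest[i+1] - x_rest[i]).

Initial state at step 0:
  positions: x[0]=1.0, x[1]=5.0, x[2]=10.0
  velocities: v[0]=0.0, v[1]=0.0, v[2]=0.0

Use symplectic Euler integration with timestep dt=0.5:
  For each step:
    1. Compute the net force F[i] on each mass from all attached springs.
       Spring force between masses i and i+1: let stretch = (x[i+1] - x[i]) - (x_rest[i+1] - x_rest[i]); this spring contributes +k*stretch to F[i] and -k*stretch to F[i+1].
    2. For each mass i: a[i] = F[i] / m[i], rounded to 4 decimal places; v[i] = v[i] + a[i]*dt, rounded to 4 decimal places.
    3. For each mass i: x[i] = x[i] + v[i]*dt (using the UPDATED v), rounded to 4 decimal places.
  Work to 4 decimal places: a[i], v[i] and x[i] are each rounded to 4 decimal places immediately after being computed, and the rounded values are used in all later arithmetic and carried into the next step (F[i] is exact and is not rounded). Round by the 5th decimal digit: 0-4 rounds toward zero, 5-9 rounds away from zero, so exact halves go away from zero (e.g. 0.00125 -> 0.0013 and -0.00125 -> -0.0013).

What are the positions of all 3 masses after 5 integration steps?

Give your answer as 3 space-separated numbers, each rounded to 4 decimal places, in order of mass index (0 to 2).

Answer: 3.8215 5.2550 6.9239

Derivation:
Step 0: x=[1.0000 5.0000 10.0000] v=[0.0000 0.0000 0.0000]
Step 1: x=[1.2500 5.2500 9.5000] v=[0.5000 0.5000 -1.0000]
Step 2: x=[1.7500 5.5625 8.6875] v=[1.0000 0.6250 -1.6250]
Step 3: x=[2.4532 5.7032 7.8438] v=[1.4063 0.2813 -1.6875]
Step 4: x=[3.2189 5.5665 7.2149] v=[1.5313 -0.2734 -1.2578]
Step 5: x=[3.8215 5.2550 6.9239] v=[1.2051 -0.6230 -0.5820]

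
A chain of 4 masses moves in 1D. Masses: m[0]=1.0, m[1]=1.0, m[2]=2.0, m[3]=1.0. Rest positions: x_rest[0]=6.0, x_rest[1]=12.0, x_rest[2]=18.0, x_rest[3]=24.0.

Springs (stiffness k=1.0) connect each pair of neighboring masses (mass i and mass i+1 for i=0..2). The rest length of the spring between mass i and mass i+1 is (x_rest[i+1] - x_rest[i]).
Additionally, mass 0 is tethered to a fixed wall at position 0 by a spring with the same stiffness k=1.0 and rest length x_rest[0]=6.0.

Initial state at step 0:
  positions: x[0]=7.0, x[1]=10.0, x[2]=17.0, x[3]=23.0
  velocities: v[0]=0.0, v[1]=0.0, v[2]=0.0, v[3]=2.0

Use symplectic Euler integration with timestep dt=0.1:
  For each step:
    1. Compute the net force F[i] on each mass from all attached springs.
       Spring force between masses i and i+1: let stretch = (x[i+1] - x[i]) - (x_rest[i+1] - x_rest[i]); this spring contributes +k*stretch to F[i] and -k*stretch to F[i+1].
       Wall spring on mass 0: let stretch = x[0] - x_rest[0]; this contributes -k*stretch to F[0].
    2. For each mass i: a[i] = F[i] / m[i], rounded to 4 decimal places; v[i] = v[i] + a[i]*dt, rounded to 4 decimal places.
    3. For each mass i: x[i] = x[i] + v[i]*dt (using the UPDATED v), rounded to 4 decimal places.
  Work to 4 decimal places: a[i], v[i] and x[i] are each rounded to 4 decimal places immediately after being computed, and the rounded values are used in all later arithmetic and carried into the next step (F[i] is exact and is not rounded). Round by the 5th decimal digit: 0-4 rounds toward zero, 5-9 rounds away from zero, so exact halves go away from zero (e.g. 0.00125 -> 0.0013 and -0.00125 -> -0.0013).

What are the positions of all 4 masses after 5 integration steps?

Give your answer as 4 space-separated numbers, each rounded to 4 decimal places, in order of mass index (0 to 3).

Step 0: x=[7.0000 10.0000 17.0000 23.0000] v=[0.0000 0.0000 0.0000 2.0000]
Step 1: x=[6.9600 10.0400 16.9950 23.2000] v=[-0.4000 0.4000 -0.0500 2.0000]
Step 2: x=[6.8812 10.1188 16.9863 23.3980] v=[-0.7880 0.7875 -0.0875 1.9795]
Step 3: x=[6.7660 10.2339 16.9753 23.5918] v=[-1.1524 1.1505 -0.1103 1.9383]
Step 4: x=[6.6178 10.3817 16.9636 23.7795] v=[-1.4822 1.4779 -0.1166 1.8767]
Step 5: x=[6.4410 10.5577 16.9531 23.9590] v=[-1.7676 1.7597 -0.1049 1.7951]

Answer: 6.4410 10.5577 16.9531 23.9590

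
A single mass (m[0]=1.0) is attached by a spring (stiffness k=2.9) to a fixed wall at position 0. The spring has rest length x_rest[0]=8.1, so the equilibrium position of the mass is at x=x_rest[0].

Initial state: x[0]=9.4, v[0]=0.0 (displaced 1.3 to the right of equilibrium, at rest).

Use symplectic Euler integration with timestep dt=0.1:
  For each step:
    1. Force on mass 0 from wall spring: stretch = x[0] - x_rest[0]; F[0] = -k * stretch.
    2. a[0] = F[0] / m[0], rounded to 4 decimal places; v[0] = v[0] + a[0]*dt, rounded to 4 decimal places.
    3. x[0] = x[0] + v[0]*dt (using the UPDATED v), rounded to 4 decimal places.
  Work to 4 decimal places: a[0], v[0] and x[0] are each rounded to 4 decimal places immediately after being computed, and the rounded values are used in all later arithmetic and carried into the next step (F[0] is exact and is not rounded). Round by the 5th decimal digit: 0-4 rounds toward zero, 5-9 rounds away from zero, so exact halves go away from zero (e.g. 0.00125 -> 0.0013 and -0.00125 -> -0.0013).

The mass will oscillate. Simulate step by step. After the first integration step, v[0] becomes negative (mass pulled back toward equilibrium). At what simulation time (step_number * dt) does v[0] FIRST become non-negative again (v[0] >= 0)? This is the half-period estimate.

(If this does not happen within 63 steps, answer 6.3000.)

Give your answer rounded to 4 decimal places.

Step 0: x=[9.4000] v=[0.0000]
Step 1: x=[9.3623] v=[-0.3770]
Step 2: x=[9.2880] v=[-0.7431]
Step 3: x=[9.1792] v=[-1.0876]
Step 4: x=[9.0391] v=[-1.4006]
Step 5: x=[8.8718] v=[-1.6729]
Step 6: x=[8.6821] v=[-1.8967]
Step 7: x=[8.4756] v=[-2.0655]
Step 8: x=[8.2582] v=[-2.1744]
Step 9: x=[8.0362] v=[-2.2203]
Step 10: x=[7.8160] v=[-2.2018]
Step 11: x=[7.6041] v=[-2.1194]
Step 12: x=[7.4065] v=[-1.9756]
Step 13: x=[7.2291] v=[-1.7745]
Step 14: x=[7.0769] v=[-1.5219]
Step 15: x=[6.9544] v=[-1.2252]
Step 16: x=[6.8651] v=[-0.8930]
Step 17: x=[6.8116] v=[-0.5349]
Step 18: x=[6.7955] v=[-0.1613]
Step 19: x=[6.8172] v=[0.2170]
First v>=0 after going negative at step 19, time=1.9000

Answer: 1.9000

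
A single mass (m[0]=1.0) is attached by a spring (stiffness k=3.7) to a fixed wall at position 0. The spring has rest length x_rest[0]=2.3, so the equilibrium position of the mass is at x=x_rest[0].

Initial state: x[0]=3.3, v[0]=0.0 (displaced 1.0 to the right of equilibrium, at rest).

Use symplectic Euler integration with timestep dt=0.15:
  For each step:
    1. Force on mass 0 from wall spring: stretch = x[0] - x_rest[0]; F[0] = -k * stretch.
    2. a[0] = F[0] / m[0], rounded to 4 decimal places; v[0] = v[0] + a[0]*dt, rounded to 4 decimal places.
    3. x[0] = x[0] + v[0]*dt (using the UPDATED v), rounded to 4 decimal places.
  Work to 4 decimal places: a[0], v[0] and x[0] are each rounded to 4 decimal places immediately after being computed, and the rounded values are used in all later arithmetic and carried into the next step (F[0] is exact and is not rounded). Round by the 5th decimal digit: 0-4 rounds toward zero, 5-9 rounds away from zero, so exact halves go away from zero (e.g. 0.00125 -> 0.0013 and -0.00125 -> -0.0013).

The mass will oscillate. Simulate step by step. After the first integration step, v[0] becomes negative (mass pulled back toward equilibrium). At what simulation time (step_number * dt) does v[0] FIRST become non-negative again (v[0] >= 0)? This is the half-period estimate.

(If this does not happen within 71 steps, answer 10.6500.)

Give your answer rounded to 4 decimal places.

Step 0: x=[3.3000] v=[0.0000]
Step 1: x=[3.2168] v=[-0.5550]
Step 2: x=[3.0572] v=[-1.0638]
Step 3: x=[2.8346] v=[-1.4840]
Step 4: x=[2.5675] v=[-1.7807]
Step 5: x=[2.2781] v=[-1.9292]
Step 6: x=[1.9905] v=[-1.9171]
Step 7: x=[1.7287] v=[-1.7453]
Step 8: x=[1.5145] v=[-1.4282]
Step 9: x=[1.3657] v=[-0.9922]
Step 10: x=[1.2946] v=[-0.4737]
Step 11: x=[1.3072] v=[0.0843]
First v>=0 after going negative at step 11, time=1.6500

Answer: 1.6500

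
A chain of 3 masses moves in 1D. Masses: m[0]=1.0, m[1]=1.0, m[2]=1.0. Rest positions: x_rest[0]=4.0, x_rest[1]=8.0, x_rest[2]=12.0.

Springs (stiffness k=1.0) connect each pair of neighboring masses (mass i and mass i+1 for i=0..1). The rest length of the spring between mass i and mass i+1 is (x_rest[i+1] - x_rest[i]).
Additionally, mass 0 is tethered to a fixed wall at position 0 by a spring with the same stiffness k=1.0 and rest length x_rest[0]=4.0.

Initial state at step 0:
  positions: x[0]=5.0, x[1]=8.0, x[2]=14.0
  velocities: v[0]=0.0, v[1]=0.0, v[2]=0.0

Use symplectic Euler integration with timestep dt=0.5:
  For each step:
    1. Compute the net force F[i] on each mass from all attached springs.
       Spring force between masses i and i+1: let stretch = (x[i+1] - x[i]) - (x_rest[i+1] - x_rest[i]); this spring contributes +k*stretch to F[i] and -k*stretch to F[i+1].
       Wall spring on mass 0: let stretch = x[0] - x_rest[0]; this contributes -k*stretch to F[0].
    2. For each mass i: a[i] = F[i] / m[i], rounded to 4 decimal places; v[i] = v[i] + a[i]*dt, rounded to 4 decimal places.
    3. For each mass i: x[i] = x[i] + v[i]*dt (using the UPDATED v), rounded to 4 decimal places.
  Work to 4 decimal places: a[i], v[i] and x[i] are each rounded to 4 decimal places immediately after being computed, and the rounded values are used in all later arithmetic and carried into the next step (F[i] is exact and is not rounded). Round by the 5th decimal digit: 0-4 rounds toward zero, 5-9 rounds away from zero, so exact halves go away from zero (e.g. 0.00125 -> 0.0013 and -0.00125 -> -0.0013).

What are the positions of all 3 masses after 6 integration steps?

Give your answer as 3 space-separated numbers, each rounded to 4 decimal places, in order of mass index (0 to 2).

Answer: 5.0721 7.2082 12.4558

Derivation:
Step 0: x=[5.0000 8.0000 14.0000] v=[0.0000 0.0000 0.0000]
Step 1: x=[4.5000 8.7500 13.5000] v=[-1.0000 1.5000 -1.0000]
Step 2: x=[3.9375 9.6250 12.8125] v=[-1.1250 1.7500 -1.3750]
Step 3: x=[3.8125 9.8750 12.3281] v=[-0.2500 0.5000 -0.9688]
Step 4: x=[4.2500 9.2227 12.2304] v=[0.8750 -1.3047 -0.1954]
Step 5: x=[4.8682 8.0791 12.3808] v=[1.2364 -2.2872 0.3008]
Step 6: x=[5.0721 7.2082 12.4558] v=[0.4078 -1.7418 0.1500]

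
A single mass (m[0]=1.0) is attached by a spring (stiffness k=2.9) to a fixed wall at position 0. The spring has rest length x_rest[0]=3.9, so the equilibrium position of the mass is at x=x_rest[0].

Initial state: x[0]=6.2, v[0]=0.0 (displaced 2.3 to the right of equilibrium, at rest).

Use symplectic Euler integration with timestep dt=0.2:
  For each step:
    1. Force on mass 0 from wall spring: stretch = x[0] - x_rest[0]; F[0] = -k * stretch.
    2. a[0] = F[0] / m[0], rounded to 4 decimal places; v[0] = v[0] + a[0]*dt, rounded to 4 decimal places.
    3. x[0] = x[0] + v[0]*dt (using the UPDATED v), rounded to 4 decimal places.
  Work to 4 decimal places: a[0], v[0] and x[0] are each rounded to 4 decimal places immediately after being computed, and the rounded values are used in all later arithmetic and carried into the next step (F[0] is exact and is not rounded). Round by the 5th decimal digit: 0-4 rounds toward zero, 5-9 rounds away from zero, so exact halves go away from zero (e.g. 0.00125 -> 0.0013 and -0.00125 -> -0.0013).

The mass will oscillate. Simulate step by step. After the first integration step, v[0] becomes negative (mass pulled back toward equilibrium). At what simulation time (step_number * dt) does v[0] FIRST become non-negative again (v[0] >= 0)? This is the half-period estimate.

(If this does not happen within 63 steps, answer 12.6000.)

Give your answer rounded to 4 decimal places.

Step 0: x=[6.2000] v=[0.0000]
Step 1: x=[5.9332] v=[-1.3340]
Step 2: x=[5.4305] v=[-2.5133]
Step 3: x=[4.7503] v=[-3.4010]
Step 4: x=[3.9715] v=[-3.8942]
Step 5: x=[3.1844] v=[-3.9357]
Step 6: x=[2.4803] v=[-3.5207]
Step 7: x=[1.9408] v=[-2.6973]
Step 8: x=[1.6286] v=[-1.5610]
Step 9: x=[1.5799] v=[-0.2436]
Step 10: x=[1.8003] v=[1.1021]
First v>=0 after going negative at step 10, time=2.0000

Answer: 2.0000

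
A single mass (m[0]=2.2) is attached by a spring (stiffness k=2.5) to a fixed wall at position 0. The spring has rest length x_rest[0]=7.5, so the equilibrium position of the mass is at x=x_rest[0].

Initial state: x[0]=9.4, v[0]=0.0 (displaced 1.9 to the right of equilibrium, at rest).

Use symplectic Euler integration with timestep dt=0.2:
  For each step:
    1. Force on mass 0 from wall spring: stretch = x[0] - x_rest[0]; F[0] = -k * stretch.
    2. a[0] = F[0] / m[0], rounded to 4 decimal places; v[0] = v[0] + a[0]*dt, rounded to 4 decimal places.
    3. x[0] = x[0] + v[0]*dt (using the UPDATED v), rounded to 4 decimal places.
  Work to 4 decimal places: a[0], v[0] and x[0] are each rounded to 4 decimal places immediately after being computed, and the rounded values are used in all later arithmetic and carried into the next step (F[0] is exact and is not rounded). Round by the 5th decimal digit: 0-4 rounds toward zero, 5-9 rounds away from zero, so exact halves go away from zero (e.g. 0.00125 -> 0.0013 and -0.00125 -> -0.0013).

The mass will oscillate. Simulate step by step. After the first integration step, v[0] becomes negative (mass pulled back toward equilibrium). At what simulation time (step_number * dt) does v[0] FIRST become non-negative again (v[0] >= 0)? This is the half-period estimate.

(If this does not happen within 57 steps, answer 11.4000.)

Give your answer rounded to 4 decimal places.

Step 0: x=[9.4000] v=[0.0000]
Step 1: x=[9.3136] v=[-0.4318]
Step 2: x=[9.1448] v=[-0.8440]
Step 3: x=[8.9012] v=[-1.2178]
Step 4: x=[8.5939] v=[-1.5363]
Step 5: x=[8.2369] v=[-1.7849]
Step 6: x=[7.8464] v=[-1.9524]
Step 7: x=[7.4402] v=[-2.0311]
Step 8: x=[7.0367] v=[-2.0175]
Step 9: x=[6.6543] v=[-1.9122]
Step 10: x=[6.3103] v=[-1.7200]
Step 11: x=[6.0204] v=[-1.4496]
Step 12: x=[5.7977] v=[-1.1133]
Step 13: x=[5.6524] v=[-0.7264]
Step 14: x=[5.5911] v=[-0.3065]
Step 15: x=[5.6166] v=[0.1273]
First v>=0 after going negative at step 15, time=3.0000

Answer: 3.0000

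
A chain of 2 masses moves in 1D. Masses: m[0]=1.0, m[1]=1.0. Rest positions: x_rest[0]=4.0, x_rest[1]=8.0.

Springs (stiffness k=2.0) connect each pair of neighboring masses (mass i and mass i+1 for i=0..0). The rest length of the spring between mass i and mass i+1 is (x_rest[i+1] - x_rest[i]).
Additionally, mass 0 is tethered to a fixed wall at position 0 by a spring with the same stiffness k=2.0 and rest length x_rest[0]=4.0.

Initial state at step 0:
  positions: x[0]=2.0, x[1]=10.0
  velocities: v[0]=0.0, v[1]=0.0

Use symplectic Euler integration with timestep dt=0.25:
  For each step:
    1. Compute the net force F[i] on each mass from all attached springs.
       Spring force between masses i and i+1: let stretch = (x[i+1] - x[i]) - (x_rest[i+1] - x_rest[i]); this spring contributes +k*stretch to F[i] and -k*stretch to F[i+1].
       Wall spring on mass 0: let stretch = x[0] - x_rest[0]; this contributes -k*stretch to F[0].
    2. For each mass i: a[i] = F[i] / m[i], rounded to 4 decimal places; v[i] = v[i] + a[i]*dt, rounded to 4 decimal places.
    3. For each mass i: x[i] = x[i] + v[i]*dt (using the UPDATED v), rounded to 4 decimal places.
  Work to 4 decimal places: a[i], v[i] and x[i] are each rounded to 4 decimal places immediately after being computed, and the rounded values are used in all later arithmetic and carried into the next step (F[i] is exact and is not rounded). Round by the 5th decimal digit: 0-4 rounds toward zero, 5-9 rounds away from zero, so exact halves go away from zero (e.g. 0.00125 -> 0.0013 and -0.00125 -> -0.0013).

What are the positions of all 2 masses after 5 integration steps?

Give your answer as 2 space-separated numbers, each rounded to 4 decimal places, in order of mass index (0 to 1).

Answer: 6.5641 6.6909

Derivation:
Step 0: x=[2.0000 10.0000] v=[0.0000 0.0000]
Step 1: x=[2.7500 9.5000] v=[3.0000 -2.0000]
Step 2: x=[4.0000 8.6563] v=[5.0000 -3.3750]
Step 3: x=[5.3321 7.7305] v=[5.3282 -3.7032]
Step 4: x=[6.2975 7.0049] v=[3.8614 -2.9024]
Step 5: x=[6.5641 6.6909] v=[1.0664 -1.2561]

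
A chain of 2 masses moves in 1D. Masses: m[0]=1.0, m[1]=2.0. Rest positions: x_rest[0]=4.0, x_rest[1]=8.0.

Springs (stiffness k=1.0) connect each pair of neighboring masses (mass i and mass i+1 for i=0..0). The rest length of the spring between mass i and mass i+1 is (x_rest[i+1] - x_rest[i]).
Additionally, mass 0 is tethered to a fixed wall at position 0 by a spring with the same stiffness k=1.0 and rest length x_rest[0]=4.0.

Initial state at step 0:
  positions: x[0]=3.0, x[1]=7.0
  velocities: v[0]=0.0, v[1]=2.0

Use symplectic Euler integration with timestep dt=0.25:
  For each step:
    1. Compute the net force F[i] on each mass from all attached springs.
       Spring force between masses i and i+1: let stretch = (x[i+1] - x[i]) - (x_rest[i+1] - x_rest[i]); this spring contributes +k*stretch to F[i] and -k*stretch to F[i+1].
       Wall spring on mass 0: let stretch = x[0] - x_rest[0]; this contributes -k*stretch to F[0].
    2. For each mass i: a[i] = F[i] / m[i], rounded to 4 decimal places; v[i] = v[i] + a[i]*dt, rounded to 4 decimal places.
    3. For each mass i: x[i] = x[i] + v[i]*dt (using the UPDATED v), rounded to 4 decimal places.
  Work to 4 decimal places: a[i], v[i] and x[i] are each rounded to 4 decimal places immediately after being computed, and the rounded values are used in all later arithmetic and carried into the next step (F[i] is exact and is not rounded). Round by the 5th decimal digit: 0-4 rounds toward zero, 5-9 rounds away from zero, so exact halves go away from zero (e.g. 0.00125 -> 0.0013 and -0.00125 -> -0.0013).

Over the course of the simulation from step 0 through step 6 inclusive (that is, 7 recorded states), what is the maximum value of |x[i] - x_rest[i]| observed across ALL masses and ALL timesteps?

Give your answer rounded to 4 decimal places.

Step 0: x=[3.0000 7.0000] v=[0.0000 2.0000]
Step 1: x=[3.0625 7.5000] v=[0.2500 2.0000]
Step 2: x=[3.2110 7.9863] v=[0.5938 1.9453]
Step 3: x=[3.4572 8.4484] v=[0.9849 1.8484]
Step 4: x=[3.7993 8.8795] v=[1.3684 1.7245]
Step 5: x=[4.2215 9.2769] v=[1.6886 1.5895]
Step 6: x=[4.6958 9.6413] v=[1.8971 1.4576]
Max displacement = 1.6413

Answer: 1.6413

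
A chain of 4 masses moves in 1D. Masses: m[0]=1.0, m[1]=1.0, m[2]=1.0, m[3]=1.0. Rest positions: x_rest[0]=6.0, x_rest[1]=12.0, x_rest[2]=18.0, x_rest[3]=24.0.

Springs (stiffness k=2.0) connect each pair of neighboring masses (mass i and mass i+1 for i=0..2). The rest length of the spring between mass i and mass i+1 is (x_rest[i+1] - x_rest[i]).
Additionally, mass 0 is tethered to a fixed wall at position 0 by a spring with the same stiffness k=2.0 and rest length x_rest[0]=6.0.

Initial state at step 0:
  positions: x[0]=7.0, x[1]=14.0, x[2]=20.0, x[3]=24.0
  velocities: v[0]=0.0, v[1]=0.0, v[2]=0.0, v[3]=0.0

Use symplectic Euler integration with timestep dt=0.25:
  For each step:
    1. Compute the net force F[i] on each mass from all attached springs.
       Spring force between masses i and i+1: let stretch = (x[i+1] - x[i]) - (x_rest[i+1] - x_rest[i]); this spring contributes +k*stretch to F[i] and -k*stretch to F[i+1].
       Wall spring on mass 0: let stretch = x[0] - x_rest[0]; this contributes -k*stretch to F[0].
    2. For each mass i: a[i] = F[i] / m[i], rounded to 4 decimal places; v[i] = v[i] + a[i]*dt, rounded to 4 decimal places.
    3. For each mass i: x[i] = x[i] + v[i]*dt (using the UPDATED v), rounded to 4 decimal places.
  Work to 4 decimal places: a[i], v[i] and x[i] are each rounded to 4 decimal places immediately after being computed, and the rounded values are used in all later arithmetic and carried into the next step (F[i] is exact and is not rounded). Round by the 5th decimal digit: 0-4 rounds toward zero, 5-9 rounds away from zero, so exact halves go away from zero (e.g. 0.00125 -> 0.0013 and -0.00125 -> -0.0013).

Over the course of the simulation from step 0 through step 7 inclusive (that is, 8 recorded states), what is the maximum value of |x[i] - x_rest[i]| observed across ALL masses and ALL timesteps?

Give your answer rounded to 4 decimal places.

Answer: 2.1197

Derivation:
Step 0: x=[7.0000 14.0000 20.0000 24.0000] v=[0.0000 0.0000 0.0000 0.0000]
Step 1: x=[7.0000 13.8750 19.7500 24.2500] v=[0.0000 -0.5000 -1.0000 1.0000]
Step 2: x=[6.9844 13.6250 19.3281 24.6875] v=[-0.0625 -1.0000 -1.6875 1.7500]
Step 3: x=[6.9258 13.2578 18.8633 25.2051] v=[-0.2344 -1.4688 -1.8594 2.0703]
Step 4: x=[6.7930 12.7998 18.4905 25.6800] v=[-0.5313 -1.8321 -1.4913 1.8994]
Step 5: x=[6.5619 12.3023 18.3050 26.0062] v=[-0.9244 -1.9902 -0.7419 1.3047]
Step 6: x=[6.2281 11.8375 18.3319 26.1197] v=[-1.3352 -1.8591 0.1074 0.4541]
Step 7: x=[5.8170 11.4834 18.5204 26.0098] v=[-1.6446 -1.4166 0.7541 -0.4398]
Max displacement = 2.1197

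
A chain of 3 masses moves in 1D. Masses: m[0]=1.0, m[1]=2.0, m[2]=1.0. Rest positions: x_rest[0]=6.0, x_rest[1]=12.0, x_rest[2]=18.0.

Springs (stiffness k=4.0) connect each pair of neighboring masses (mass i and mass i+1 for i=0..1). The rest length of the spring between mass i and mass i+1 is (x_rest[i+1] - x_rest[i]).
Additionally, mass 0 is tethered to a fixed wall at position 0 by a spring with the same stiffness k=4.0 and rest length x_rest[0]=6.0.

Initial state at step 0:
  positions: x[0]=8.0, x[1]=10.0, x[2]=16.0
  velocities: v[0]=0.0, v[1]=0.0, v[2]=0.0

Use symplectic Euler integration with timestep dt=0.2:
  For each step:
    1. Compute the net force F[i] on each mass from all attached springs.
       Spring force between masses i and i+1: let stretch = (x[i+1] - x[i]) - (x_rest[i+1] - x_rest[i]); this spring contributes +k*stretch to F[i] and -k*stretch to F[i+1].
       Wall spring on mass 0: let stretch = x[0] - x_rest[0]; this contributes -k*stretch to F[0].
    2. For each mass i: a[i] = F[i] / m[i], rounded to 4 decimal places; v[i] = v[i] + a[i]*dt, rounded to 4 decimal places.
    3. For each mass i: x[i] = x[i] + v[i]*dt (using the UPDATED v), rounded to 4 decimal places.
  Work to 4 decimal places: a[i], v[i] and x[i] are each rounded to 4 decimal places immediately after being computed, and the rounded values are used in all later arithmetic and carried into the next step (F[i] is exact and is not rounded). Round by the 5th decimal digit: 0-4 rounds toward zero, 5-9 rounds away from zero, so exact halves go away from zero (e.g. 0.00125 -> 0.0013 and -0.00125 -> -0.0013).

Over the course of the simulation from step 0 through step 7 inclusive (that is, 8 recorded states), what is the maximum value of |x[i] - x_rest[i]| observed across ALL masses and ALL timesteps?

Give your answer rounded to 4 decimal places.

Step 0: x=[8.0000 10.0000 16.0000] v=[0.0000 0.0000 0.0000]
Step 1: x=[7.0400 10.3200 16.0000] v=[-4.8000 1.6000 0.0000]
Step 2: x=[5.4784 10.8320 16.0512] v=[-7.8080 2.5600 0.2560]
Step 3: x=[3.8968 11.3332 16.2273] v=[-7.9078 2.5062 0.8806]
Step 4: x=[2.8816 11.6311 16.5804] v=[-5.0761 1.4893 1.7653]
Step 5: x=[2.8052 11.6249 17.1016] v=[-0.3818 -0.0308 2.6059]
Step 6: x=[3.6912 11.3513 17.7065] v=[4.4298 -1.3680 3.0245]
Step 7: x=[5.2122 10.9733 18.2546] v=[7.6049 -1.8900 2.7403]
Max displacement = 3.1948

Answer: 3.1948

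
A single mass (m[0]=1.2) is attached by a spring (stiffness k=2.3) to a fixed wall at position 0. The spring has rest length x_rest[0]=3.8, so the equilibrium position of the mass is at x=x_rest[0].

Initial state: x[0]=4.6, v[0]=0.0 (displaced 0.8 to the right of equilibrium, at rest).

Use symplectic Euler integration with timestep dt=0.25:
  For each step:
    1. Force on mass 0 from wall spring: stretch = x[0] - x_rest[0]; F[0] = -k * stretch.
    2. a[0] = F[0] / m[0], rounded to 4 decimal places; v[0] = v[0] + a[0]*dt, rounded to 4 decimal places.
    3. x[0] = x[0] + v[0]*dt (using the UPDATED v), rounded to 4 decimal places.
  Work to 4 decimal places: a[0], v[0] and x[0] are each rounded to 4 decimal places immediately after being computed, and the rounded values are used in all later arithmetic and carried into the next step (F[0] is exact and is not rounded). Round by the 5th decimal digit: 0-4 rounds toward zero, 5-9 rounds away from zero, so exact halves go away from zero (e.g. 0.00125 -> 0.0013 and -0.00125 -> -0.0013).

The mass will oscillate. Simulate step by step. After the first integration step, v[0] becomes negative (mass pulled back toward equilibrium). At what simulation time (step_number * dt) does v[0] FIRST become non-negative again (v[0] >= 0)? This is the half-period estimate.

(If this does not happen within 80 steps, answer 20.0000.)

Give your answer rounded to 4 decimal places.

Answer: 2.5000

Derivation:
Step 0: x=[4.6000] v=[0.0000]
Step 1: x=[4.5042] v=[-0.3833]
Step 2: x=[4.3240] v=[-0.7207]
Step 3: x=[4.0811] v=[-0.9718]
Step 4: x=[3.8045] v=[-1.1065]
Step 5: x=[3.5273] v=[-1.1087]
Step 6: x=[3.2828] v=[-0.9780]
Step 7: x=[3.1003] v=[-0.7302]
Step 8: x=[3.0016] v=[-0.3949]
Step 9: x=[2.9985] v=[-0.0123]
Step 10: x=[3.0915] v=[0.3718]
First v>=0 after going negative at step 10, time=2.5000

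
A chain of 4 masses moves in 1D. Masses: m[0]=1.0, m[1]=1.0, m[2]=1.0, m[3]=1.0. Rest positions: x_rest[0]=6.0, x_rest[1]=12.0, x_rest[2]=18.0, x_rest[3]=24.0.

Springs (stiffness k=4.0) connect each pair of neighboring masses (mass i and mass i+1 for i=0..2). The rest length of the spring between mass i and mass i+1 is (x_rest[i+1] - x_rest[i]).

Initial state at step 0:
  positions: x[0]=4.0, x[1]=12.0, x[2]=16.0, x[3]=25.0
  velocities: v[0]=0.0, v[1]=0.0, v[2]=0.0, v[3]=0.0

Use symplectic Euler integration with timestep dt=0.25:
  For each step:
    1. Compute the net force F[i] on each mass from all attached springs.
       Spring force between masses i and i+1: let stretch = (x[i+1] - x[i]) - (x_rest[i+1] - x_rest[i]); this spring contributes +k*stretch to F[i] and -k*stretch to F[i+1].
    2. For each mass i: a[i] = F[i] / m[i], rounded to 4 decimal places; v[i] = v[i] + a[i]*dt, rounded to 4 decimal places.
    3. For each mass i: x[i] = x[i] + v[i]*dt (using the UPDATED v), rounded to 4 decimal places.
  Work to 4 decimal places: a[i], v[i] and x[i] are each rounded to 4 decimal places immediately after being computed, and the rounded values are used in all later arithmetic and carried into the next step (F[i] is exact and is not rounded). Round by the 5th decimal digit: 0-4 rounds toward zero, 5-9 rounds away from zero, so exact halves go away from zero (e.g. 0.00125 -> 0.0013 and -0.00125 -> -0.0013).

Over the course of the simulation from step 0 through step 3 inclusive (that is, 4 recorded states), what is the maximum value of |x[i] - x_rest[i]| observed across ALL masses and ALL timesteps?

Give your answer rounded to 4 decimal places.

Step 0: x=[4.0000 12.0000 16.0000 25.0000] v=[0.0000 0.0000 0.0000 0.0000]
Step 1: x=[4.5000 11.0000 17.2500 24.2500] v=[2.0000 -4.0000 5.0000 -3.0000]
Step 2: x=[5.1250 9.9375 18.6875 23.2500] v=[2.5000 -4.2500 5.7500 -4.0000]
Step 3: x=[5.4531 9.8594 19.0781 22.6094] v=[1.3125 -0.3125 1.5625 -2.5625]
Max displacement = 2.1406

Answer: 2.1406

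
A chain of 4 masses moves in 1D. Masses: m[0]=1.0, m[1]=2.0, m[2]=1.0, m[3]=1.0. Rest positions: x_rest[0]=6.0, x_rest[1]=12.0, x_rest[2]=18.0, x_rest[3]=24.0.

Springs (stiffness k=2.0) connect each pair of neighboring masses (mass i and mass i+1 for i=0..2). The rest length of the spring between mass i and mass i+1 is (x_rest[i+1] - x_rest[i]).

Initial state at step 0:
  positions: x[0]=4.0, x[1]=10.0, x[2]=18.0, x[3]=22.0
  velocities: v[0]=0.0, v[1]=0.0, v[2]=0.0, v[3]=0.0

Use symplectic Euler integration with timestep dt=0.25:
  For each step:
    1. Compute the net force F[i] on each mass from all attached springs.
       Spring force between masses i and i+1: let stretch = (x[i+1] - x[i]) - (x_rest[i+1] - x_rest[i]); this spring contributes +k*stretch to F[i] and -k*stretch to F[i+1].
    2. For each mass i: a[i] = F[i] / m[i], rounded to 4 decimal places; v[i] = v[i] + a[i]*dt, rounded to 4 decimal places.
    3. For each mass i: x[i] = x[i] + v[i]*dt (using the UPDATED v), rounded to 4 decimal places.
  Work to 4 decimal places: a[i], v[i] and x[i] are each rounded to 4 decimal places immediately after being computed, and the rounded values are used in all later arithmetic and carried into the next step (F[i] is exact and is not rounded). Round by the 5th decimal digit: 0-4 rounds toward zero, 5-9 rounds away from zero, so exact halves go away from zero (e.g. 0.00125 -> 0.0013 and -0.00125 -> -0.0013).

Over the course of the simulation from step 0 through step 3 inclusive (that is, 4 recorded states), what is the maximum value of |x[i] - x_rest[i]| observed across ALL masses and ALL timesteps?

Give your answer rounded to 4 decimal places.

Step 0: x=[4.0000 10.0000 18.0000 22.0000] v=[0.0000 0.0000 0.0000 0.0000]
Step 1: x=[4.0000 10.1250 17.5000 22.2500] v=[0.0000 0.5000 -2.0000 1.0000]
Step 2: x=[4.0156 10.3281 16.6719 22.6563] v=[0.0625 0.8125 -3.3125 1.6250]
Step 3: x=[4.0703 10.5332 15.7989 23.0645] v=[0.2188 0.8203 -3.4922 1.6328]
Max displacement = 2.2011

Answer: 2.2011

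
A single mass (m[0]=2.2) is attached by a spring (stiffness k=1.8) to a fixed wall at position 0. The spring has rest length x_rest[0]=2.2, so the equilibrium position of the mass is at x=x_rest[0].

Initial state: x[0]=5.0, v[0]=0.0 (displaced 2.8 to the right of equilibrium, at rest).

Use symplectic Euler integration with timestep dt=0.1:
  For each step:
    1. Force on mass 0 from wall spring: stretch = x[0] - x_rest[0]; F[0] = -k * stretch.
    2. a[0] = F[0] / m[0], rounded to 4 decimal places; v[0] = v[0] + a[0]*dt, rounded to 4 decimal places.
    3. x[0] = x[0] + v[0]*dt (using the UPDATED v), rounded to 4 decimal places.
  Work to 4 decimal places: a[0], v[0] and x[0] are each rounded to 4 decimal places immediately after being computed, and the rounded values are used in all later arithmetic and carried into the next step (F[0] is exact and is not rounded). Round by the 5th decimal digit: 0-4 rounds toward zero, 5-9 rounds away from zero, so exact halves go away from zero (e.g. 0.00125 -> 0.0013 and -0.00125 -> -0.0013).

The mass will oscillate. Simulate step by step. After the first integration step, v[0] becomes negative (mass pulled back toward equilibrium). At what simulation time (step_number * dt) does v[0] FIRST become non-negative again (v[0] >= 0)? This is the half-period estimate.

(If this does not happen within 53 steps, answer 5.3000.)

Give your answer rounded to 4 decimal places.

Step 0: x=[5.0000] v=[0.0000]
Step 1: x=[4.9771] v=[-0.2291]
Step 2: x=[4.9315] v=[-0.4563]
Step 3: x=[4.8635] v=[-0.6798]
Step 4: x=[4.7737] v=[-0.8977]
Step 5: x=[4.6629] v=[-1.1083]
Step 6: x=[4.5319] v=[-1.3098]
Step 7: x=[4.3818] v=[-1.5006]
Step 8: x=[4.2139] v=[-1.6791]
Step 9: x=[4.0295] v=[-1.8439]
Step 10: x=[3.8301] v=[-1.9936]
Step 11: x=[3.6174] v=[-2.1270]
Step 12: x=[3.3931] v=[-2.2430]
Step 13: x=[3.1590] v=[-2.3406]
Step 14: x=[2.9171] v=[-2.4191]
Step 15: x=[2.6693] v=[-2.4778]
Step 16: x=[2.4177] v=[-2.5162]
Step 17: x=[2.1643] v=[-2.5340]
Step 18: x=[1.9112] v=[-2.5311]
Step 19: x=[1.6605] v=[-2.5075]
Step 20: x=[1.4142] v=[-2.4634]
Step 21: x=[1.1743] v=[-2.3991]
Step 22: x=[0.9428] v=[-2.3152]
Step 23: x=[0.7216] v=[-2.2123]
Step 24: x=[0.5125] v=[-2.0913]
Step 25: x=[0.3172] v=[-1.9532]
Step 26: x=[0.1373] v=[-1.7992]
Step 27: x=[-0.0257] v=[-1.6304]
Step 28: x=[-0.1705] v=[-1.4483]
Step 29: x=[-0.2959] v=[-1.2544]
Step 30: x=[-0.4009] v=[-1.0502]
Step 31: x=[-0.4846] v=[-0.8374]
Step 32: x=[-0.5464] v=[-0.6178]
Step 33: x=[-0.5857] v=[-0.3931]
Step 34: x=[-0.6022] v=[-0.1652]
Step 35: x=[-0.5958] v=[0.0641]
First v>=0 after going negative at step 35, time=3.5000

Answer: 3.5000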